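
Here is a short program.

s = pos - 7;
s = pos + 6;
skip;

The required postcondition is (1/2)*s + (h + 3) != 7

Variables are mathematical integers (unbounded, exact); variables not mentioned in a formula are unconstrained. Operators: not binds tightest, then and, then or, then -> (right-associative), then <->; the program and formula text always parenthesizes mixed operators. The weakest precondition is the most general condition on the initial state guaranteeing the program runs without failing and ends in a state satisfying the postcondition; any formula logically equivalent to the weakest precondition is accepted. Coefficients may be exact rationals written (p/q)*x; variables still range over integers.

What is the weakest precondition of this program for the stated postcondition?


Working backward. After the program, the postcondition (1/2)*s + (h + 3) != 7 must hold; in canonical form it is h + (1/2)*s != 4.
Before skip: h + (1/2)*s != 4
Before s := pos + 6: h + (1/2)*pos != 1
Before s := pos - 7: h + (1/2)*pos != 1
Answer: WP = h + (1/2)*pos != 1


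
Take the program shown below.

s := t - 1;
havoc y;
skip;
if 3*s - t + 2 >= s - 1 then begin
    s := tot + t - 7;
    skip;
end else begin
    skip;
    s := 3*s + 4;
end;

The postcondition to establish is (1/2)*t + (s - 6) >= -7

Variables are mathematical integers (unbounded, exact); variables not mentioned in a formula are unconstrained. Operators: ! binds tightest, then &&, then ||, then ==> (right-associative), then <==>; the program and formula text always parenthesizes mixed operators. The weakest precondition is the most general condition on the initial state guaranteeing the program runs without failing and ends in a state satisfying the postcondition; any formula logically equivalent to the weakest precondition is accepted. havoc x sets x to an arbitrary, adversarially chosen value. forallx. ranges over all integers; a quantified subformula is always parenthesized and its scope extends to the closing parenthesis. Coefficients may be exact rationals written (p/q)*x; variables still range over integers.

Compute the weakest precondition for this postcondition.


Working backward. After the program, the postcondition (1/2)*t + (s - 6) >= -7 must hold; in canonical form it is s + (1/2)*t >= -1.
Then branch requires (3/2)*t + tot >= 6; else branch requires 3*s + (1/2)*t >= -5.
Before the if: (2*s >= t - 3 ==> (3/2)*t + tot >= 6) && ((!(2*s >= t - 3)) ==> 3*s + (1/2)*t >= -5)
Before skip: (2*s >= t - 3 ==> (3/2)*t + tot >= 6) && ((!(2*s >= t - 3)) ==> 3*s + (1/2)*t >= -5)
Before havoc y: (2*s >= t - 3 ==> (3/2)*t + tot >= 6) && ((!(2*s >= t - 3)) ==> 3*s + (1/2)*t >= -5)
Before s := t - 1: (t >= -1 ==> (3/2)*t + tot >= 6) && ((!(t >= -1)) ==> (7/2)*t >= -2)
Answer: WP = (t >= -1 ==> (3/2)*t + tot >= 6) && ((!(t >= -1)) ==> (7/2)*t >= -2)


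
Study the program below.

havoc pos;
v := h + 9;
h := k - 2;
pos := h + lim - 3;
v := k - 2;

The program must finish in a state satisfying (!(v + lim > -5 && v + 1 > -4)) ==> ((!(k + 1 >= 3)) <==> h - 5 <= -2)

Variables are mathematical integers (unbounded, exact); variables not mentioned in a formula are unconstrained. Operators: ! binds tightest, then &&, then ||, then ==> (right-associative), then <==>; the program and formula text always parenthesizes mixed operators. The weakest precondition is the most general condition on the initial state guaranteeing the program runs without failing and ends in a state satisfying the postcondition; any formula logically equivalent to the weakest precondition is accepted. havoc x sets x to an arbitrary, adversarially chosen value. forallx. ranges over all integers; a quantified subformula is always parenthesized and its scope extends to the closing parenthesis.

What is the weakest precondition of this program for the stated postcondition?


Working backward. After the program, the postcondition (!(v + lim > -5 && v + 1 > -4)) ==> ((!(k + 1 >= 3)) <==> h - 5 <= -2) must hold; in canonical form it is (!(lim + v > -5 && v > -5)) ==> ((!(k >= 2)) <==> h <= 3).
Before v := k - 2: (!(k + lim > -3 && k > -3)) ==> ((!(k >= 2)) <==> h <= 3)
Before pos := h + lim - 3: (!(k + lim > -3 && k > -3)) ==> ((!(k >= 2)) <==> h <= 3)
Before h := k - 2: (!(k + lim > -3 && k > -3)) ==> ((!(k >= 2)) <==> k <= 5)
Before v := h + 9: (!(k + lim > -3 && k > -3)) ==> ((!(k >= 2)) <==> k <= 5)
Before havoc pos: (!(k + lim > -3 && k > -3)) ==> ((!(k >= 2)) <==> k <= 5)
Answer: WP = (!(k + lim > -3 && k > -3)) ==> ((!(k >= 2)) <==> k <= 5)


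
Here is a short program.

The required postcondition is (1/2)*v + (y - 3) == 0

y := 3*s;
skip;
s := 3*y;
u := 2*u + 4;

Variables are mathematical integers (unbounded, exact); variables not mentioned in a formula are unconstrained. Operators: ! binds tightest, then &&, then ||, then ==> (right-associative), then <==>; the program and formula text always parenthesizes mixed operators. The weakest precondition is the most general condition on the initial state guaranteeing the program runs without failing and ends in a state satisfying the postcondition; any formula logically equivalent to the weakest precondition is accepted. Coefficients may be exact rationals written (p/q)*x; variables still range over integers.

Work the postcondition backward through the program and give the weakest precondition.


Working backward. After the program, the postcondition (1/2)*v + (y - 3) == 0 must hold; in canonical form it is (1/2)*v + y == 3.
Before u := 2*u + 4: (1/2)*v + y == 3
Before s := 3*y: (1/2)*v + y == 3
Before skip: (1/2)*v + y == 3
Before y := 3*s: 3*s + (1/2)*v == 3
Answer: WP = 3*s + (1/2)*v == 3


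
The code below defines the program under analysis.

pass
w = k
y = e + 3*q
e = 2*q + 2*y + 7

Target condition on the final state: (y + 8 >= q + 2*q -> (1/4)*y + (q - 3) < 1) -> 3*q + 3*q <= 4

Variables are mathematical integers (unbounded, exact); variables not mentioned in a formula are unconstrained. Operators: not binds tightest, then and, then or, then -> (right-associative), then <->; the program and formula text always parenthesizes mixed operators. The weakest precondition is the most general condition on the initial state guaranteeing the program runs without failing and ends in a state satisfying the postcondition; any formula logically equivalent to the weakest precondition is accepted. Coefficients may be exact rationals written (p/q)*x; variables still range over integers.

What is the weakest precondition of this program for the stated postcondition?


Working backward. After the program, the postcondition (y + 8 >= q + 2*q -> (1/4)*y + (q - 3) < 1) -> 3*q + 3*q <= 4 must hold; in canonical form it is (y >= 3*q - 8 -> q + (1/4)*y < 4) -> 6*q <= 4.
Before e := 2*q + 2*y + 7: (y >= 3*q - 8 -> q + (1/4)*y < 4) -> 6*q <= 4
Before y := e + 3*q: (e >= -8 -> (1/4)*e + (7/4)*q < 4) -> 6*q <= 4
Before w := k: (e >= -8 -> (1/4)*e + (7/4)*q < 4) -> 6*q <= 4
Before skip: (e >= -8 -> (1/4)*e + (7/4)*q < 4) -> 6*q <= 4
Answer: WP = (e >= -8 -> (1/4)*e + (7/4)*q < 4) -> 6*q <= 4


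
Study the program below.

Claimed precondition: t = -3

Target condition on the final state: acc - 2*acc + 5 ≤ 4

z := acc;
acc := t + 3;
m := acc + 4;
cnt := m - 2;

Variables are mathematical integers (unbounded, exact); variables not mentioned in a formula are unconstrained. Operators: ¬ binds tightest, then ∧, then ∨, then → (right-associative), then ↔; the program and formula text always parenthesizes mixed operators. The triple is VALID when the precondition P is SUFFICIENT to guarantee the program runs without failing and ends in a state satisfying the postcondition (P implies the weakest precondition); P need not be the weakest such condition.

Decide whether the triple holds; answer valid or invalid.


Working backward. After the program, the postcondition acc - 2*acc + 5 ≤ 4 must hold; in canonical form it is acc ≥ 1.
Before cnt := m - 2: acc ≥ 1
Before m := acc + 4: acc ≥ 1
Before acc := t + 3: t ≥ -2
Before z := acc: t ≥ -2
The weakest precondition is t ≥ -2.
Check whether t = -3 implies it.
Countermodel: at the initial state t = -3, the precondition holds but the weakest precondition fails.
Answer: invalid


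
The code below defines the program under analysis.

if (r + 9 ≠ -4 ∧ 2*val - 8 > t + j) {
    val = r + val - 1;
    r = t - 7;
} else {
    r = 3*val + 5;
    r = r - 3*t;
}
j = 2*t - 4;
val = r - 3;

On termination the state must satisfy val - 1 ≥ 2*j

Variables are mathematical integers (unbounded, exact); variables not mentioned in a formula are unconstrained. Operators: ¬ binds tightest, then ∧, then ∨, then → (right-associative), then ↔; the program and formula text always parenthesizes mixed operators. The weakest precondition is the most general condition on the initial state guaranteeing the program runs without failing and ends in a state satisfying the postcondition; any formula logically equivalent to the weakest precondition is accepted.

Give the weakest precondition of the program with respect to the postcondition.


Working backward. After the program, the postcondition val - 1 ≥ 2*j must hold; in canonical form it is val ≥ 2*j + 1.
Before val := r - 3: r ≥ 2*j + 4
Before j := 2*t - 4: r ≥ 4*t - 4
Then branch requires 3*t ≤ -3; else branch requires 3*val ≥ 7*t - 9.
Before the if: ((r ≠ -13 ∧ 2*val > j + t + 8) → 3*t ≤ -3) ∧ ((¬(r ≠ -13 ∧ 2*val > j + t + 8)) → 3*val ≥ 7*t - 9)
Answer: WP = ((r ≠ -13 ∧ 2*val > j + t + 8) → 3*t ≤ -3) ∧ ((¬(r ≠ -13 ∧ 2*val > j + t + 8)) → 3*val ≥ 7*t - 9)


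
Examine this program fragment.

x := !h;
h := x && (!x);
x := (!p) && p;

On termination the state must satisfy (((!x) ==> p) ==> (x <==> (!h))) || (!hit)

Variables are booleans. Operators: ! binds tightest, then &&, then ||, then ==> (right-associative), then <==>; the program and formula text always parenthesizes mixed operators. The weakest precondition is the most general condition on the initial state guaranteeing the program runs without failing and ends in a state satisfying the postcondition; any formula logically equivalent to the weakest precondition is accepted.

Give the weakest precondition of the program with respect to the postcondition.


Working backward. After the program, (((!x) ==> p) ==> (x <==> (!h))) || (!hit) must hold.
Before x := (!p) && p: (p ==> h) || (!hit)
Before h := x && (!x): (!p) || (!hit)
Before x := !h: (!p) || (!hit)
Answer: WP = (!p) || (!hit)


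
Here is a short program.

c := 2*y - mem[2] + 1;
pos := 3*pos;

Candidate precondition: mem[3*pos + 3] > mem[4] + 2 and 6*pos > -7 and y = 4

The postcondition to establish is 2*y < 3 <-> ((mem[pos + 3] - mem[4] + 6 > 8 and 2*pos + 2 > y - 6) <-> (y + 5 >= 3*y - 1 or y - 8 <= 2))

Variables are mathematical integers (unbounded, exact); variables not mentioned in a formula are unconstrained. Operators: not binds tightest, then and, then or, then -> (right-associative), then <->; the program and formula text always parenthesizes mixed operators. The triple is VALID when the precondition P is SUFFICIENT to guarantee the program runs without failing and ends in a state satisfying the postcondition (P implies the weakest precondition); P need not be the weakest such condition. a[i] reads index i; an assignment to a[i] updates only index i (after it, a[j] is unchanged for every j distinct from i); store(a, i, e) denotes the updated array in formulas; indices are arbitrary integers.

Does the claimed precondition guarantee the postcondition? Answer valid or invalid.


Working backward. After the program, the postcondition 2*y < 3 <-> ((mem[pos + 3] - mem[4] + 6 > 8 and 2*pos + 2 > y - 6) <-> (y + 5 >= 3*y - 1 or y - 8 <= 2)) must hold; in canonical form it is 2*y < 3 <-> ((mem[pos + 3] > mem[4] + 2 and 2*pos > y - 8) <-> (2*y <= 6 or y <= 10)).
Before pos := 3*pos: 2*y < 3 <-> ((mem[3*pos + 3] > mem[4] + 2 and 6*pos > y - 8) <-> (2*y <= 6 or y <= 10))
Before c := 2*y - mem[2] + 1: 2*y < 3 <-> ((mem[3*pos + 3] > mem[4] + 2 and 6*pos > y - 8) <-> (2*y <= 6 or y <= 10))
The weakest precondition is 2*y < 3 <-> ((mem[3*pos + 3] > mem[4] + 2 and 6*pos > y - 8) <-> (2*y <= 6 or y <= 10)).
Check whether mem[3*pos + 3] > mem[4] + 2 and 6*pos > -7 and y = 4 implies it.
Countermodel: at the initial state mem = {[3] = 0, [4] = -3, elsewhere -3}, pos = 0, y = 4, the precondition holds but the weakest precondition fails.
Answer: invalid


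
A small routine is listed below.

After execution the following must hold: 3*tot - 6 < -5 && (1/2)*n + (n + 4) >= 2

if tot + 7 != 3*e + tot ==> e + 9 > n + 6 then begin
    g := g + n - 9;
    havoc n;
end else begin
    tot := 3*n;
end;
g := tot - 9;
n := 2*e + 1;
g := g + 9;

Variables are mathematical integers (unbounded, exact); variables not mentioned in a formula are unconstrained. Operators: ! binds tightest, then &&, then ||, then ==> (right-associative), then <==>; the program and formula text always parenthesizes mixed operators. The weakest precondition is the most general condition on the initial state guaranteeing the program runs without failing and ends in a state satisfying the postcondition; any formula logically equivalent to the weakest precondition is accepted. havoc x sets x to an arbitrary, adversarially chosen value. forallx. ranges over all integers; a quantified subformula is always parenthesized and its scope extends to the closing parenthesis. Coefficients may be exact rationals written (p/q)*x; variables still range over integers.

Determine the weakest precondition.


Working backward. After the program, the postcondition 3*tot - 6 < -5 && (1/2)*n + (n + 4) >= 2 must hold; in canonical form it is 3*tot < 1 && (3/2)*n >= -2.
Before g := g + 9: 3*tot < 1 && (3/2)*n >= -2
Before n := 2*e + 1: 3*tot < 1 && 3*e >= -7/2
Before g := tot - 9: 3*tot < 1 && 3*e >= -7/2
Then branch requires 3*tot < 1 && 3*e >= -7/2; else branch requires 9*n < 1 && 3*e >= -7/2.
Before the if: ((3*e != 7 ==> e > n - 3) ==> (3*tot < 1 && 3*e >= -7/2)) && ((!(3*e != 7 ==> e > n - 3)) ==> (9*n < 1 && 3*e >= -7/2))
Answer: WP = ((3*e != 7 ==> e > n - 3) ==> (3*tot < 1 && 3*e >= -7/2)) && ((!(3*e != 7 ==> e > n - 3)) ==> (9*n < 1 && 3*e >= -7/2))


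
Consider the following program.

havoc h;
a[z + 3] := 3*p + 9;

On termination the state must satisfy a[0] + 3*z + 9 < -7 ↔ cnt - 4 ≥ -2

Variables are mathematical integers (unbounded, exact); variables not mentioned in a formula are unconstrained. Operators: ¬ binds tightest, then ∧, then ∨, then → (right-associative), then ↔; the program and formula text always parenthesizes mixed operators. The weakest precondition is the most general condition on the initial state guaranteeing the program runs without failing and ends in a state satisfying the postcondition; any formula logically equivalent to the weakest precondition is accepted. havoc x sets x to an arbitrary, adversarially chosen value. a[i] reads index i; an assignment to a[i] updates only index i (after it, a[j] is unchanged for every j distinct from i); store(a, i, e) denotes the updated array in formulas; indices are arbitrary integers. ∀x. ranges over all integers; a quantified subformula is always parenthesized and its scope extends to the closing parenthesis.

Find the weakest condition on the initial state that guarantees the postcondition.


Working backward. After the program, the postcondition a[0] + 3*z + 9 < -7 ↔ cnt - 4 ≥ -2 must hold; in canonical form it is a[0] + 3*z < -16 ↔ cnt ≥ 2.
Before a[z + 3] := 3*p + 9: store(a, z + 3, 3*p + 9)[0] + 3*z < -16 ↔ cnt ≥ 2
Before havoc h: store(a, z + 3, 3*p + 9)[0] + 3*z < -16 ↔ cnt ≥ 2
Answer: WP = store(a, z + 3, 3*p + 9)[0] + 3*z < -16 ↔ cnt ≥ 2


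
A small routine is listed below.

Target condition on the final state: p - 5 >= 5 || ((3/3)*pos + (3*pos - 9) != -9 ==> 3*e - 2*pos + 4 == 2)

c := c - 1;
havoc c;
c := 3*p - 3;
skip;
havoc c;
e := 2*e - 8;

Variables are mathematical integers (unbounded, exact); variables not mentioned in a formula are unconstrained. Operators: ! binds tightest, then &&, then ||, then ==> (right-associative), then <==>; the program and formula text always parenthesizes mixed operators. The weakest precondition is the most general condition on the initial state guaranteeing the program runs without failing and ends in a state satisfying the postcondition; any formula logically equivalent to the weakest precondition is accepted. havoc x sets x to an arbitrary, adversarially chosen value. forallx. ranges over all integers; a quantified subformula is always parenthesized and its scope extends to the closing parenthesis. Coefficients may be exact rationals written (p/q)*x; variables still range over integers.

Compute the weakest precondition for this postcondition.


Working backward. After the program, the postcondition p - 5 >= 5 || ((3/3)*pos + (3*pos - 9) != -9 ==> 3*e - 2*pos + 4 == 2) must hold; in canonical form it is p >= 10 || (4*pos != 0 ==> 3*e == 2*pos - 2).
Before e := 2*e - 8: p >= 10 || (4*pos != 0 ==> 6*e == 2*pos + 22)
Before havoc c: p >= 10 || (4*pos != 0 ==> 6*e == 2*pos + 22)
Before skip: p >= 10 || (4*pos != 0 ==> 6*e == 2*pos + 22)
Before c := 3*p - 3: p >= 10 || (4*pos != 0 ==> 6*e == 2*pos + 22)
Before havoc c: p >= 10 || (4*pos != 0 ==> 6*e == 2*pos + 22)
Before c := c - 1: p >= 10 || (4*pos != 0 ==> 6*e == 2*pos + 22)
Answer: WP = p >= 10 || (4*pos != 0 ==> 6*e == 2*pos + 22)


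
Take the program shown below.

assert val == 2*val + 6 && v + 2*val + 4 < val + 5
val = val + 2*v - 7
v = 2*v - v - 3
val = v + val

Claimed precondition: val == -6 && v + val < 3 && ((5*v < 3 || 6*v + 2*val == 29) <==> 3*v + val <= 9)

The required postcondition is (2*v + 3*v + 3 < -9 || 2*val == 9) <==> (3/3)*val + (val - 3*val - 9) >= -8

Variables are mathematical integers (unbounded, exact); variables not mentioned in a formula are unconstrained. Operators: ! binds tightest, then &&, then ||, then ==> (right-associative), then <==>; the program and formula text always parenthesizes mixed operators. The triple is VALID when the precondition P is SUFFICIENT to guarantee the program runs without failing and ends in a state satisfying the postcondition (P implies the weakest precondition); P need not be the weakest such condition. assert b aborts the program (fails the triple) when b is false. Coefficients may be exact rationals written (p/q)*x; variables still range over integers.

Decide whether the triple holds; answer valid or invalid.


Working backward. After the program, the postcondition (2*v + 3*v + 3 < -9 || 2*val == 9) <==> (3/3)*val + (val - 3*val - 9) >= -8 must hold; in canonical form it is (5*v < -12 || 2*val == 9) <==> val <= -1.
Before val := v + val: (5*v < -12 || 2*v + 2*val == 9) <==> v + val <= -1
Before v := 2*v - v - 3: (5*v < 3 || 2*v + 2*val == 15) <==> v + val <= 2
Before val := val + 2*v - 7: (5*v < 3 || 6*v + 2*val == 29) <==> 3*v + val <= 9
Before assert val == 2*val + 6 && v + 2*val + 4 < val + 5: val == -6 && v + val < 1 && ((5*v < 3 || 6*v + 2*val == 29) <==> 3*v + val <= 9)
The weakest precondition is val == -6 && v + val < 1 && ((5*v < 3 || 6*v + 2*val == 29) <==> 3*v + val <= 9).
Check whether val == -6 && v + val < 3 && ((5*v < 3 || 6*v + 2*val == 29) <==> 3*v + val <= 9) implies it.
Countermodel: at the initial state v = 7, val = -6, the precondition holds but the weakest precondition fails.
Answer: invalid


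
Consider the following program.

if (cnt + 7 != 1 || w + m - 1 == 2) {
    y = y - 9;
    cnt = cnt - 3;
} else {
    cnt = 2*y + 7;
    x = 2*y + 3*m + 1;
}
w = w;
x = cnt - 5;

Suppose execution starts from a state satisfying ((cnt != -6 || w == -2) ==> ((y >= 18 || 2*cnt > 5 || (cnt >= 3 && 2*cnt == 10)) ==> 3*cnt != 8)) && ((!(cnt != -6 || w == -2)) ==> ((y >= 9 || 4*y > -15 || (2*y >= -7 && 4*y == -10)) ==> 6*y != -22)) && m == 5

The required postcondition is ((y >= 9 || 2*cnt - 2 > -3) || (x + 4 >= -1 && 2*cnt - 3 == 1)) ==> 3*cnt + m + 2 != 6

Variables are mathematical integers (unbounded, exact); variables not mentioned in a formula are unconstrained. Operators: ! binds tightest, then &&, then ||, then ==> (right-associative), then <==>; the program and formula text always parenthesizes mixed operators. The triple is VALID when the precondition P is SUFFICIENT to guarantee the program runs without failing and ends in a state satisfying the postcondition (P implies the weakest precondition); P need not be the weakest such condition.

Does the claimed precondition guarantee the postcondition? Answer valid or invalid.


Working backward. After the program, the postcondition ((y >= 9 || 2*cnt - 2 > -3) || (x + 4 >= -1 && 2*cnt - 3 == 1)) ==> 3*cnt + m + 2 != 6 must hold; in canonical form it is (y >= 9 || 2*cnt > -1 || (x >= -5 && 2*cnt == 4)) ==> 3*cnt + m != 4.
Before x := cnt - 5: (y >= 9 || 2*cnt > -1 || (cnt >= 0 && 2*cnt == 4)) ==> 3*cnt + m != 4
Before w := w: (y >= 9 || 2*cnt > -1 || (cnt >= 0 && 2*cnt == 4)) ==> 3*cnt + m != 4
Then branch requires (y >= 18 || 2*cnt > 5 || (cnt >= 3 && 2*cnt == 10)) ==> 3*cnt + m != 13; else branch requires (y >= 9 || 4*y > -15 || (2*y >= -7 && 4*y == -10)) ==> m + 6*y != -17.
Before the if: ((cnt != -6 || m + w == 3) ==> ((y >= 18 || 2*cnt > 5 || (cnt >= 3 && 2*cnt == 10)) ==> 3*cnt + m != 13)) && ((!(cnt != -6 || m + w == 3)) ==> ((y >= 9 || 4*y > -15 || (2*y >= -7 && 4*y == -10)) ==> m + 6*y != -17))
The weakest precondition is ((cnt != -6 || m + w == 3) ==> ((y >= 18 || 2*cnt > 5 || (cnt >= 3 && 2*cnt == 10)) ==> 3*cnt + m != 13)) && ((!(cnt != -6 || m + w == 3)) ==> ((y >= 9 || 4*y > -15 || (2*y >= -7 && 4*y == -10)) ==> m + 6*y != -17)).
Check whether ((cnt != -6 || w == -2) ==> ((y >= 18 || 2*cnt > 5 || (cnt >= 3 && 2*cnt == 10)) ==> 3*cnt != 8)) && ((!(cnt != -6 || w == -2)) ==> ((y >= 9 || 4*y > -15 || (2*y >= -7 && 4*y == -10)) ==> 6*y != -22)) && m == 5 implies it.
Every state satisfying the precondition satisfies the weakest precondition: the implication holds.
Answer: valid


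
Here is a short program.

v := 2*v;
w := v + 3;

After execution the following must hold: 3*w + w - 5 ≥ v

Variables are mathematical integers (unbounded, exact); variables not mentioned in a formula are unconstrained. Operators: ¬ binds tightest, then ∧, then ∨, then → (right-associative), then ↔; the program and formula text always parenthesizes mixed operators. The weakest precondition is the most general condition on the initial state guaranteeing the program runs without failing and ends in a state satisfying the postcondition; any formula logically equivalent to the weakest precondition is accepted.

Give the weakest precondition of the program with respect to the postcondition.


Working backward. After the program, the postcondition 3*w + w - 5 ≥ v must hold; in canonical form it is 4*w ≥ v + 5.
Before w := v + 3: 3*v ≥ -7
Before v := 2*v: 6*v ≥ -7
Answer: WP = 6*v ≥ -7


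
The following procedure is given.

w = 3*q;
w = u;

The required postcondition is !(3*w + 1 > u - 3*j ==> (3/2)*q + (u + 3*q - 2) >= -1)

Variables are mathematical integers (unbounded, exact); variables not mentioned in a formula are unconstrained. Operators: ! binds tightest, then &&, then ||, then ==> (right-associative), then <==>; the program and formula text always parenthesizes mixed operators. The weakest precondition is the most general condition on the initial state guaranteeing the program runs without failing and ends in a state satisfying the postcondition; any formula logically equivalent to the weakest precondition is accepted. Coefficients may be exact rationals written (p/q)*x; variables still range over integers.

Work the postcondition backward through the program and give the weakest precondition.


Working backward. After the program, the postcondition !(3*w + 1 > u - 3*j ==> (3/2)*q + (u + 3*q - 2) >= -1) must hold; in canonical form it is !(3*j + 3*w > u - 1 ==> (9/2)*q + u >= 1).
Before w := u: !(3*j + 2*u > -1 ==> (9/2)*q + u >= 1)
Before w := 3*q: !(3*j + 2*u > -1 ==> (9/2)*q + u >= 1)
Answer: WP = !(3*j + 2*u > -1 ==> (9/2)*q + u >= 1)


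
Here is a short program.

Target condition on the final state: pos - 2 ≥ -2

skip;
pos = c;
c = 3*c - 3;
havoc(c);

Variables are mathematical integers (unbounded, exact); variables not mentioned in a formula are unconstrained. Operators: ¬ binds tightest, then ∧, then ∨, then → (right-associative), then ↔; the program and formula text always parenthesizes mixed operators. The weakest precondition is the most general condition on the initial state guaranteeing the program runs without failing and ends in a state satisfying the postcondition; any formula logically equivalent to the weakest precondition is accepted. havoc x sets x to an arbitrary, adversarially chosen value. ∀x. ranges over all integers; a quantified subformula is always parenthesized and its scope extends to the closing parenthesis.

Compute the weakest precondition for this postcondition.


Working backward. After the program, the postcondition pos - 2 ≥ -2 must hold; in canonical form it is pos ≥ 0.
Before havoc c: pos ≥ 0
Before c := 3*c - 3: pos ≥ 0
Before pos := c: c ≥ 0
Before skip: c ≥ 0
Answer: WP = c ≥ 0


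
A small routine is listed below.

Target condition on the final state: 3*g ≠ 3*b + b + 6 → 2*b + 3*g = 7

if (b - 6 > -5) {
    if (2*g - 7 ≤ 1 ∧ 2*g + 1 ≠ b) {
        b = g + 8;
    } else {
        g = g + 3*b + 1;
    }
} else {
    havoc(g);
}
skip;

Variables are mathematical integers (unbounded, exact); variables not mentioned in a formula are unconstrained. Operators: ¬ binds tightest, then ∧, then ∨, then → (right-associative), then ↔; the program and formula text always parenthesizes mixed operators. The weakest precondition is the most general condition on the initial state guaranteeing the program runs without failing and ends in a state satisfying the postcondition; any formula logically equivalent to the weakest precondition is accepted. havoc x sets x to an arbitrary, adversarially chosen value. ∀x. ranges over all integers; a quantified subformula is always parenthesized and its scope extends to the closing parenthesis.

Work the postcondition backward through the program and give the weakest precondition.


Working backward. After the program, the postcondition 3*g ≠ 3*b + b + 6 → 2*b + 3*g = 7 must hold; in canonical form it is 3*g ≠ 4*b + 6 → 2*b + 3*g = 7.
Before skip: 3*g ≠ 4*b + 6 → 2*b + 3*g = 7
Then branch requires ((2*g ≤ 8 ∧ 2*g ≠ b - 1) → (g ≠ -38 → 5*g = -9)) ∧ ((¬(2*g ≤ 8 ∧ 2*g ≠ b - 1)) → (5*b + 3*g ≠ 3 → 11*b + 3*g = 4)); else branch requires ∀g_1. (3*g_1 ≠ 4*b + 6 → 2*b + 3*g_1 = 7).
Before the if: (b > 1 → (((2*g ≤ 8 ∧ 2*g ≠ b - 1) → (g ≠ -38 → 5*g = -9)) ∧ ((¬(2*g ≤ 8 ∧ 2*g ≠ b - 1)) → (5*b + 3*g ≠ 3 → 11*b + 3*g = 4)))) ∧ ((¬(b > 1)) → (∀g_1. (3*g_1 ≠ 4*b + 6 → 2*b + 3*g_1 = 7)))
Answer: WP = (b > 1 → (((2*g ≤ 8 ∧ 2*g ≠ b - 1) → (g ≠ -38 → 5*g = -9)) ∧ ((¬(2*g ≤ 8 ∧ 2*g ≠ b - 1)) → (5*b + 3*g ≠ 3 → 11*b + 3*g = 4)))) ∧ ((¬(b > 1)) → (∀g_1. (3*g_1 ≠ 4*b + 6 → 2*b + 3*g_1 = 7)))


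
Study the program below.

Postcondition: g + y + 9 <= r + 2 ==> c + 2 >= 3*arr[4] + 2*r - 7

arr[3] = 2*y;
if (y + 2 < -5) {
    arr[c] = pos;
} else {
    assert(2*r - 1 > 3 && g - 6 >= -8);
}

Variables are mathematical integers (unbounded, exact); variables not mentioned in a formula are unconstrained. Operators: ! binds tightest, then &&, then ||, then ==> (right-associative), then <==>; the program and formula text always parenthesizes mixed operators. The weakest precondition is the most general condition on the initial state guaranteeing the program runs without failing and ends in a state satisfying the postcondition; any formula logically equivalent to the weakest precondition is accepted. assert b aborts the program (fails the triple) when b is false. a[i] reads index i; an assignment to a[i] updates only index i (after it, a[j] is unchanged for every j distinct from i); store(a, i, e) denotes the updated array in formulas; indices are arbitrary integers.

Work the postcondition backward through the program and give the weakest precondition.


Working backward. After the program, the postcondition g + y + 9 <= r + 2 ==> c + 2 >= 3*arr[4] + 2*r - 7 must hold; in canonical form it is g + y <= r - 7 ==> c >= 3*arr[4] + 2*r - 9.
Then branch requires g + y <= r - 7 ==> c >= 3*store(arr, c, pos)[4] + 2*r - 9; else branch requires 2*r > 4 && g >= -2 && (g + y <= r - 7 ==> c >= 3*arr[4] + 2*r - 9).
Before the if: (y < -7 ==> (g + y <= r - 7 ==> c >= 3*store(arr, c, pos)[4] + 2*r - 9)) && ((!(y < -7)) ==> (2*r > 4 && g >= -2 && (g + y <= r - 7 ==> c >= 3*arr[4] + 2*r - 9)))
Before arr[3] := 2*y: (y < -7 ==> (g + y <= r - 7 ==> c >= 3*store(store(arr, 3, 2*y), c, pos)[4] + 2*r - 9)) && ((!(y < -7)) ==> (2*r > 4 && g >= -2 && (g + y <= r - 7 ==> c >= 3*arr[4] + 2*r - 9)))
Answer: WP = (y < -7 ==> (g + y <= r - 7 ==> c >= 3*store(store(arr, 3, 2*y), c, pos)[4] + 2*r - 9)) && ((!(y < -7)) ==> (2*r > 4 && g >= -2 && (g + y <= r - 7 ==> c >= 3*arr[4] + 2*r - 9)))


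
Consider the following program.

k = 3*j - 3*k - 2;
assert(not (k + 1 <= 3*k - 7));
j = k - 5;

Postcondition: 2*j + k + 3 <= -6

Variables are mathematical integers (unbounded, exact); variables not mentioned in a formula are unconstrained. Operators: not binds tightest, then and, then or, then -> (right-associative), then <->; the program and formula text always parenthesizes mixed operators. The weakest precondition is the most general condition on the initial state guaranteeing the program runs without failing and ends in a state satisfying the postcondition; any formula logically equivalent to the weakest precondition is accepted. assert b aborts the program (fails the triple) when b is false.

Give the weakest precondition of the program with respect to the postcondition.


Working backward. After the program, the postcondition 2*j + k + 3 <= -6 must hold; in canonical form it is 2*j + k <= -9.
Before j := k - 5: 3*k <= 1
Before assert not (k + 1 <= 3*k - 7): (not (2*k >= 8)) and 3*k <= 1
Before k := 3*j - 3*k - 2: (not (6*j >= 6*k + 12)) and 9*j <= 9*k + 7
Answer: WP = (not (6*j >= 6*k + 12)) and 9*j <= 9*k + 7


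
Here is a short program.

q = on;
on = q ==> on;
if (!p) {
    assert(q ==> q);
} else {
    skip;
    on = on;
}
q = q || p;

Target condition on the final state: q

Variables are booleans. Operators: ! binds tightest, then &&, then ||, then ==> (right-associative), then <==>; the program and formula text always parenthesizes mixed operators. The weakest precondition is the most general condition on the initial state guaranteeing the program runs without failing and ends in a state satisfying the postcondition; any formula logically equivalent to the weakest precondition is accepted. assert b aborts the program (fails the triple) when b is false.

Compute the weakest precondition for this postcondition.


Working backward. After the program, q must hold.
Before q := q || p: q || p
Then branch requires q || p; else branch requires q || p.
Before the if: ((!p) ==> (q || p)) && (p ==> (q || p))
Before on := q ==> on: ((!p) ==> (q || p)) && (p ==> (q || p))
Before q := on: ((!p) ==> (on || p)) && (p ==> (on || p))
Answer: WP = ((!p) ==> (on || p)) && (p ==> (on || p))


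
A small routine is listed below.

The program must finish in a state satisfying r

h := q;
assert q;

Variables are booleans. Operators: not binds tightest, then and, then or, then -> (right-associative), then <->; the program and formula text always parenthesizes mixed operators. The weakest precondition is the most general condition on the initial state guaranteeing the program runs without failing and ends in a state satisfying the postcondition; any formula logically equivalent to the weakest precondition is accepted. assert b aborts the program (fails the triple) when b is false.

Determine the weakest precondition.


Working backward. After the program, r must hold.
Before assert q: q and r
Before h := q: q and r
Answer: WP = q and r


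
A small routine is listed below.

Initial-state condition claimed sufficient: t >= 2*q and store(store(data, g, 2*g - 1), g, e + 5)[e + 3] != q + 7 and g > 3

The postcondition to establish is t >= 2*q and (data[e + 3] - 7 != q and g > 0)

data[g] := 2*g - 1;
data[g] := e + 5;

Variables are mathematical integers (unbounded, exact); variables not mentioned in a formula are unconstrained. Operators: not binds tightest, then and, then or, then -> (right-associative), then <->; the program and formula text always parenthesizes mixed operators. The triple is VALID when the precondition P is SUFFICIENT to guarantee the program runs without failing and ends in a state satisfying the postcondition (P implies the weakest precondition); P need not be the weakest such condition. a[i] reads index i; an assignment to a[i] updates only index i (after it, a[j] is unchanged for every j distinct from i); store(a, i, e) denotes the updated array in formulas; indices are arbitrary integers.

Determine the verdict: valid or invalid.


Working backward. After the program, the postcondition t >= 2*q and (data[e + 3] - 7 != q and g > 0) must hold; in canonical form it is t >= 2*q and data[e + 3] != q + 7 and g > 0.
Before data[g] := e + 5: t >= 2*q and store(data, g, e + 5)[e + 3] != q + 7 and g > 0
Before data[g] := 2*g - 1: t >= 2*q and store(store(data, g, 2*g - 1), g, e + 5)[e + 3] != q + 7 and g > 0
The weakest precondition is t >= 2*q and store(store(data, g, 2*g - 1), g, e + 5)[e + 3] != q + 7 and g > 0.
Check whether t >= 2*q and store(store(data, g, 2*g - 1), g, e + 5)[e + 3] != q + 7 and g > 3 implies it.
Every state satisfying the precondition satisfies the weakest precondition: the implication holds.
Answer: valid


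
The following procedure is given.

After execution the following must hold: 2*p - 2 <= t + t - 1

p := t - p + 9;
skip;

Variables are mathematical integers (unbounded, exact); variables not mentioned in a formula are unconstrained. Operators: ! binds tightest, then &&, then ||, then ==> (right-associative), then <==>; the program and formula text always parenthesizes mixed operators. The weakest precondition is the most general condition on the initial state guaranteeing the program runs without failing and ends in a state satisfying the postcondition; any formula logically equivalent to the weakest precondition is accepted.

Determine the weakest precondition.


Working backward. After the program, the postcondition 2*p - 2 <= t + t - 1 must hold; in canonical form it is 2*p <= 2*t + 1.
Before skip: 2*p <= 2*t + 1
Before p := t - p + 9: 2*p >= 17
Answer: WP = 2*p >= 17


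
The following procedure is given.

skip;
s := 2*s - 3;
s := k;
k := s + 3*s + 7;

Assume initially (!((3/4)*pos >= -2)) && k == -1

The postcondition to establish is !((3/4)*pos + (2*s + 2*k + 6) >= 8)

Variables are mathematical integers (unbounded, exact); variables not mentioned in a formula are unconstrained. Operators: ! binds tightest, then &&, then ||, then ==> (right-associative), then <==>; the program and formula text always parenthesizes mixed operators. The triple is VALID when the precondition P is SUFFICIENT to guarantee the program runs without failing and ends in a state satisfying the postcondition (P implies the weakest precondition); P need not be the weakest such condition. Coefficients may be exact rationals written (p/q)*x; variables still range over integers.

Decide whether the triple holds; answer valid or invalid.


Working backward. After the program, the postcondition !((3/4)*pos + (2*s + 2*k + 6) >= 8) must hold; in canonical form it is !(2*k + (3/4)*pos + 2*s >= 2).
Before k := s + 3*s + 7: !((3/4)*pos + 10*s >= -12)
Before s := k: !(10*k + (3/4)*pos >= -12)
Before s := 2*s - 3: !(10*k + (3/4)*pos >= -12)
Before skip: !(10*k + (3/4)*pos >= -12)
The weakest precondition is !(10*k + (3/4)*pos >= -12).
Check whether (!((3/4)*pos >= -2)) && k == -1 implies it.
Every state satisfying the precondition satisfies the weakest precondition: the implication holds.
Answer: valid


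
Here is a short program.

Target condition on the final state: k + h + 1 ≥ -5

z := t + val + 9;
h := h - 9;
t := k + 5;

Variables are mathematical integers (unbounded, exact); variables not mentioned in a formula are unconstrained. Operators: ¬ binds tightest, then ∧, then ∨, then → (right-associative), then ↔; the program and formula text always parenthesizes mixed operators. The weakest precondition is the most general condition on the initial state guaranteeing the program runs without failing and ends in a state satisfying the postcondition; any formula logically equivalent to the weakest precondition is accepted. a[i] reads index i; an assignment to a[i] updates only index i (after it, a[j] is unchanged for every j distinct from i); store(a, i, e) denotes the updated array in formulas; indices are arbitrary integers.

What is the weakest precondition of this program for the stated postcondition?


Working backward. After the program, the postcondition k + h + 1 ≥ -5 must hold; in canonical form it is h + k ≥ -6.
Before t := k + 5: h + k ≥ -6
Before h := h - 9: h + k ≥ 3
Before z := t + val + 9: h + k ≥ 3
Answer: WP = h + k ≥ 3


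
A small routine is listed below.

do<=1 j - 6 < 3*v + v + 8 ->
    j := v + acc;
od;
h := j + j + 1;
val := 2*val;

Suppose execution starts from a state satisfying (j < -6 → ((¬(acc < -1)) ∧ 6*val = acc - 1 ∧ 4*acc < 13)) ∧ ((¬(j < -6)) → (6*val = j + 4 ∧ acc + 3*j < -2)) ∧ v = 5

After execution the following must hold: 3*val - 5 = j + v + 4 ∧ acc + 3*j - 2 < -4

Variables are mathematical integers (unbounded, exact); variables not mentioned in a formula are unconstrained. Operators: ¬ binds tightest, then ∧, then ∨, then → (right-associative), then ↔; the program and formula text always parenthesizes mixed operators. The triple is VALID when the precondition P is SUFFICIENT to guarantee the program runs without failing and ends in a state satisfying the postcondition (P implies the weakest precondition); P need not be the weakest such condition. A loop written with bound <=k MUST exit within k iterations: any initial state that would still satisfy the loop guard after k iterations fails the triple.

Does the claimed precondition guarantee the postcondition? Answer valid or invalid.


Working backward. After the program, the postcondition 3*val - 5 = j + v + 4 ∧ acc + 3*j - 2 < -4 must hold; in canonical form it is 3*val = j + v + 9 ∧ acc + 3*j < -2.
Before val := 2*val: 6*val = j + v + 9 ∧ acc + 3*j < -2
Before h := j + j + 1: 6*val = j + v + 9 ∧ acc + 3*j < -2
Before the loop (bound <=1), unroll the exhaustion recursion (WP_0 = exit-now case; WP_j = one more guarded iteration, up to j = 1):
  WP_0: (¬(j < 4*v + 14)) ∧ 6*val = j + v + 9 ∧ acc + 3*j < -2
  WP_1: (j < 4*v + 14 → ((¬(acc < 3*v + 14)) ∧ 6*val = acc + 2*v + 9 ∧ 4*acc + 3*v < -2)) ∧ ((¬(j < 4*v + 14)) → (6*val = j + v + 9 ∧ acc + 3*j < -2))
So before the loop: (j < 4*v + 14 → ((¬(acc < 3*v + 14)) ∧ 6*val = acc + 2*v + 9 ∧ 4*acc + 3*v < -2)) ∧ ((¬(j < 4*v + 14)) → (6*val = j + v + 9 ∧ acc + 3*j < -2))
The weakest precondition is (j < 4*v + 14 → ((¬(acc < 3*v + 14)) ∧ 6*val = acc + 2*v + 9 ∧ 4*acc + 3*v < -2)) ∧ ((¬(j < 4*v + 14)) → (6*val = j + v + 9 ∧ acc + 3*j < -2)).
Check whether (j < -6 → ((¬(acc < -1)) ∧ 6*val = acc - 1 ∧ 4*acc < 13)) ∧ ((¬(j < -6)) → (6*val = j + 4 ∧ acc + 3*j < -2)) ∧ v = 5 implies it.
Countermodel: at the initial state acc = -5, j = -4, v = 5, val = 0, the precondition holds but the weakest precondition fails.
Answer: invalid


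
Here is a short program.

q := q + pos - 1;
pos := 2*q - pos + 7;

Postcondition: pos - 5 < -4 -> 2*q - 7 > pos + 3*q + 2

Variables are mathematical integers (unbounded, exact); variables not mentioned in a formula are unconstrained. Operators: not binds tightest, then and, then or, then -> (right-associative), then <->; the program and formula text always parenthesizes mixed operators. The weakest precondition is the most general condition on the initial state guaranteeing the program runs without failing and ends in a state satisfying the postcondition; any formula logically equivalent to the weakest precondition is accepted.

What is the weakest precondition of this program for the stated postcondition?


Working backward. After the program, the postcondition pos - 5 < -4 -> 2*q - 7 > pos + 3*q + 2 must hold; in canonical form it is pos < 1 -> pos + q < -9.
Before pos := 2*q - pos + 7: 2*q < pos - 6 -> 3*q < pos - 16
Before q := q + pos - 1: pos + 2*q < -4 -> 2*pos + 3*q < -13
Answer: WP = pos + 2*q < -4 -> 2*pos + 3*q < -13
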